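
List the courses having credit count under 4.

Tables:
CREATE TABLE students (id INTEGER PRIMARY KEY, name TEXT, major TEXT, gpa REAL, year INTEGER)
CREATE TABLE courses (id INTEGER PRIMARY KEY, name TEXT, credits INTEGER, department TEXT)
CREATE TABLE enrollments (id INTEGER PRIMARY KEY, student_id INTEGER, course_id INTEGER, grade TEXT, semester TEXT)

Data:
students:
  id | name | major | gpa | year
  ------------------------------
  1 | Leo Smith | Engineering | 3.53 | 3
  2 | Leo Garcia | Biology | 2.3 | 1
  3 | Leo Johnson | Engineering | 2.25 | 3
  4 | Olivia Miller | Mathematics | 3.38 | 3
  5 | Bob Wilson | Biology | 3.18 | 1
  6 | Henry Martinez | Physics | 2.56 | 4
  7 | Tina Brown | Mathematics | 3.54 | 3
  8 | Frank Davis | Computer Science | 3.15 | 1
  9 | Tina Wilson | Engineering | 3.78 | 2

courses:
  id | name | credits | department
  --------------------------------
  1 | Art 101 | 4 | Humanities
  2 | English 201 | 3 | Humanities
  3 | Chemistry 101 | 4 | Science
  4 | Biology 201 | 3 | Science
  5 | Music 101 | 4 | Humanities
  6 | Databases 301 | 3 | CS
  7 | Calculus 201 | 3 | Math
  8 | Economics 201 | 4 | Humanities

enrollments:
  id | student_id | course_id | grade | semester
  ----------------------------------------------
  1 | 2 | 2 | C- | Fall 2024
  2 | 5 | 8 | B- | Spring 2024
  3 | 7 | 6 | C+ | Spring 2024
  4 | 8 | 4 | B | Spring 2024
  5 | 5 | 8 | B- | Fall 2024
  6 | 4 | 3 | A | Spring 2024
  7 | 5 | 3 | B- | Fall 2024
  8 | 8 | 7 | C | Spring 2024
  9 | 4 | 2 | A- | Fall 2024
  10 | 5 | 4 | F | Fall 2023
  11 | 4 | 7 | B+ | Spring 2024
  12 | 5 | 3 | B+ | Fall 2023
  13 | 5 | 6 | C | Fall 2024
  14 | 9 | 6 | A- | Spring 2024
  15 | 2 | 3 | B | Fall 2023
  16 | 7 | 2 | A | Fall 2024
SELECT name, credits FROM courses WHERE credits < 4

Execution result:
name | credits
English 201 | 3
Biology 201 | 3
Databases 301 | 3
Calculus 201 | 3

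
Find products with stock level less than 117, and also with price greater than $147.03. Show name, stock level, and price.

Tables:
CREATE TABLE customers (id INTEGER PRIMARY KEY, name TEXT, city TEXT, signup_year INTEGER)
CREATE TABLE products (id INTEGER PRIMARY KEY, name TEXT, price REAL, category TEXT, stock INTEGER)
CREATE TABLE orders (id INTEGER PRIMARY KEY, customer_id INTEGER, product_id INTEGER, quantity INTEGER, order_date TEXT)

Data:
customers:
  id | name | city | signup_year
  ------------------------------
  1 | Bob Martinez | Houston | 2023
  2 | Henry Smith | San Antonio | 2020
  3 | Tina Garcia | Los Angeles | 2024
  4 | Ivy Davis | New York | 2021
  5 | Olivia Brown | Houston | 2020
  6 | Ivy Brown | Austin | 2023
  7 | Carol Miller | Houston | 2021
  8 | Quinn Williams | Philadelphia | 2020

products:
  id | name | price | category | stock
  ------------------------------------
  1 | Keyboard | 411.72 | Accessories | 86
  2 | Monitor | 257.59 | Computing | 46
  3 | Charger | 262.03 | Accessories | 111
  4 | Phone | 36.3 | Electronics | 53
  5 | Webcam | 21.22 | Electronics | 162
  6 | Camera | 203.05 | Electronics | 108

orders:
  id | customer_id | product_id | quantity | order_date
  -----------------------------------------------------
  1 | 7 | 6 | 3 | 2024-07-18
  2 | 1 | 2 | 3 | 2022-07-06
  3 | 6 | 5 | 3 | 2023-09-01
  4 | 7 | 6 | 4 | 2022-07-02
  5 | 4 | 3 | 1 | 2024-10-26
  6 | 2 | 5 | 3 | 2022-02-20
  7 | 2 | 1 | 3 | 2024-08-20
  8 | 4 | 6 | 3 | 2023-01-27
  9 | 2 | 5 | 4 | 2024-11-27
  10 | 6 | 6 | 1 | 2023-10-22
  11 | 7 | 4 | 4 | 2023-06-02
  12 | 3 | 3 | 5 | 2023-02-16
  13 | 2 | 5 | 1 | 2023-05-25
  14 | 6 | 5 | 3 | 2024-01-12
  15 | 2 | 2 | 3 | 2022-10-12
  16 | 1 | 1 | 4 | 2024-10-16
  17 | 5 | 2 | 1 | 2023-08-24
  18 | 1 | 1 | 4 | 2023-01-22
SELECT name, stock, price FROM products WHERE stock < 117 AND price > 147.03

Execution result:
name | stock | price
Keyboard | 86 | 411.72
Monitor | 46 | 257.59
Charger | 111 | 262.03
Camera | 108 | 203.05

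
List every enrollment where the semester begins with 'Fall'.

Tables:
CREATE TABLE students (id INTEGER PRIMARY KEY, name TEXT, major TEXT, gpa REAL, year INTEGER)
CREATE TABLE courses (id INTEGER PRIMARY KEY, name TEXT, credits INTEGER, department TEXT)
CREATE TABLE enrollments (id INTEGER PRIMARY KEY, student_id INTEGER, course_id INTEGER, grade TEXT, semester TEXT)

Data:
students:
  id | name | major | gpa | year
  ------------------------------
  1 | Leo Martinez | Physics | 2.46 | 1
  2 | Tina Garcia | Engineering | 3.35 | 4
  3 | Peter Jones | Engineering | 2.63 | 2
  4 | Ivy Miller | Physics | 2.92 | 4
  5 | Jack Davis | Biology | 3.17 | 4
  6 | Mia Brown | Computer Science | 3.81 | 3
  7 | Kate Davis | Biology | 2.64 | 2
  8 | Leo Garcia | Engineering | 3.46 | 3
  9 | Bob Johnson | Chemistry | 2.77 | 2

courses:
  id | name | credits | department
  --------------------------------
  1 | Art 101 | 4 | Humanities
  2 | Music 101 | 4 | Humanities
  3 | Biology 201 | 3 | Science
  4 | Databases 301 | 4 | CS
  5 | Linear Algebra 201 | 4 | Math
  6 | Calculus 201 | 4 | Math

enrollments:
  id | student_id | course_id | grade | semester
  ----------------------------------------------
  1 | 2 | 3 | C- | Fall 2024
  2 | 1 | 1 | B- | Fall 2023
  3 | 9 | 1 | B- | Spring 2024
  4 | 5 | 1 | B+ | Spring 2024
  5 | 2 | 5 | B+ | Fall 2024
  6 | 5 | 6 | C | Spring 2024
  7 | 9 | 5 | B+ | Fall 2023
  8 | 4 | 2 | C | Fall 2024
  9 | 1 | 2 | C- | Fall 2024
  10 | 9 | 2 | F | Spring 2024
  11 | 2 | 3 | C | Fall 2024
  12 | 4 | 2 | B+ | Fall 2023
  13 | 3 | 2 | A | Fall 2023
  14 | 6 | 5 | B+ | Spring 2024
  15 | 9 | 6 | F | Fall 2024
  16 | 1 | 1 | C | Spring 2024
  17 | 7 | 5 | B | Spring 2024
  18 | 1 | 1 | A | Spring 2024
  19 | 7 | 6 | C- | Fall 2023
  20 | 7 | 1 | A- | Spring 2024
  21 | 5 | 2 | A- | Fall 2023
SELECT id, semester FROM enrollments WHERE semester LIKE 'Fall%'

Execution result:
id | semester
1 | Fall 2024
2 | Fall 2023
5 | Fall 2024
7 | Fall 2023
8 | Fall 2024
9 | Fall 2024
11 | Fall 2024
12 | Fall 2023
13 | Fall 2023
15 | Fall 2024
19 | Fall 2023
21 | Fall 2023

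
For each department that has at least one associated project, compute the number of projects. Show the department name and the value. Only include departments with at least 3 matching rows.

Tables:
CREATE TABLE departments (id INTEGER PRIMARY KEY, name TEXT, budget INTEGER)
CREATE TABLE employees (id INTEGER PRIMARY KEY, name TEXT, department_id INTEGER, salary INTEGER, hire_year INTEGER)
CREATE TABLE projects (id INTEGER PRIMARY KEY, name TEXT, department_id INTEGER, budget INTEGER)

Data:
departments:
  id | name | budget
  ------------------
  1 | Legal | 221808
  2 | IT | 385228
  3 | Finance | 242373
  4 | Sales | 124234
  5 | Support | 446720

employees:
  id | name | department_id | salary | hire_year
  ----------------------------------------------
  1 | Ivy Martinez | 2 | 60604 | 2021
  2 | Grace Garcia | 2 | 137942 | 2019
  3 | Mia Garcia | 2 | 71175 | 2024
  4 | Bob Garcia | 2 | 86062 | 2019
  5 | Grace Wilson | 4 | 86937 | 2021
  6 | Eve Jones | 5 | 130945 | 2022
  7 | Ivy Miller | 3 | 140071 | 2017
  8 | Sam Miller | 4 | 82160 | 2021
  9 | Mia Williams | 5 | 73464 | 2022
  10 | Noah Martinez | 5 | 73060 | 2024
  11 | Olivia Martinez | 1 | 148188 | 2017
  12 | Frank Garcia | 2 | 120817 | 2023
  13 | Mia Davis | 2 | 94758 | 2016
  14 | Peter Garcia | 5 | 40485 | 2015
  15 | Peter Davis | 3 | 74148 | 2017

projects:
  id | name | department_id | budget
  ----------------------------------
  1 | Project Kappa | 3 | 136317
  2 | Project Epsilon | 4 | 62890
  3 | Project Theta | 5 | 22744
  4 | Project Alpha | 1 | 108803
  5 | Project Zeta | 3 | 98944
SELECT p.name, COUNT(*) AS n FROM projects c JOIN departments p ON c.department_id = p.id GROUP BY p.id, p.name HAVING COUNT(*) >= 3

Execution result:
(no rows)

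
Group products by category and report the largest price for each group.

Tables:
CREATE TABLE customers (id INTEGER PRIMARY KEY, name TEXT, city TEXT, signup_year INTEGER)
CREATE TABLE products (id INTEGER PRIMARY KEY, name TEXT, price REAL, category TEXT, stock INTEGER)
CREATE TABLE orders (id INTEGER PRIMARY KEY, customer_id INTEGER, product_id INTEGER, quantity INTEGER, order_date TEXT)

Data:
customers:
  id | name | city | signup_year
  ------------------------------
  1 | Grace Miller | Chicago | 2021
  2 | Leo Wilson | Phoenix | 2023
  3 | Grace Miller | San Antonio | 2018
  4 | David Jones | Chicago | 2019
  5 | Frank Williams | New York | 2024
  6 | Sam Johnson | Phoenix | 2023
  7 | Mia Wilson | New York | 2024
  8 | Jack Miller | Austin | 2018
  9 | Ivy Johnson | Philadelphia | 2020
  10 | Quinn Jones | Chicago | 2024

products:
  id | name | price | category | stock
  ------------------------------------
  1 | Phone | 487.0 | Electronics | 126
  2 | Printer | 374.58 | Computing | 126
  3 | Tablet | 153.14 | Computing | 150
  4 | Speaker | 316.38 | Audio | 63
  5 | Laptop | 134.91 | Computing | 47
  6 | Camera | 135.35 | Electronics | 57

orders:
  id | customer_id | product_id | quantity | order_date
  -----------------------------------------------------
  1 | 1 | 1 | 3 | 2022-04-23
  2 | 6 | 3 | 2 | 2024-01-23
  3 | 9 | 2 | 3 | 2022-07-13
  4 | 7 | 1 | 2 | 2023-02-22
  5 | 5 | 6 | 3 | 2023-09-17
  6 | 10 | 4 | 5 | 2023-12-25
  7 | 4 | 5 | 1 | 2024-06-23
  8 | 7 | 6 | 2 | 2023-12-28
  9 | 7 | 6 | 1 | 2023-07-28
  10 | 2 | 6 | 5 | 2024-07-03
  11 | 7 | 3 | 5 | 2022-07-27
SELECT category, MAX(price) AS max_price FROM products GROUP BY category

Execution result:
category | max_price
Audio | 316.38
Computing | 374.58
Electronics | 487.00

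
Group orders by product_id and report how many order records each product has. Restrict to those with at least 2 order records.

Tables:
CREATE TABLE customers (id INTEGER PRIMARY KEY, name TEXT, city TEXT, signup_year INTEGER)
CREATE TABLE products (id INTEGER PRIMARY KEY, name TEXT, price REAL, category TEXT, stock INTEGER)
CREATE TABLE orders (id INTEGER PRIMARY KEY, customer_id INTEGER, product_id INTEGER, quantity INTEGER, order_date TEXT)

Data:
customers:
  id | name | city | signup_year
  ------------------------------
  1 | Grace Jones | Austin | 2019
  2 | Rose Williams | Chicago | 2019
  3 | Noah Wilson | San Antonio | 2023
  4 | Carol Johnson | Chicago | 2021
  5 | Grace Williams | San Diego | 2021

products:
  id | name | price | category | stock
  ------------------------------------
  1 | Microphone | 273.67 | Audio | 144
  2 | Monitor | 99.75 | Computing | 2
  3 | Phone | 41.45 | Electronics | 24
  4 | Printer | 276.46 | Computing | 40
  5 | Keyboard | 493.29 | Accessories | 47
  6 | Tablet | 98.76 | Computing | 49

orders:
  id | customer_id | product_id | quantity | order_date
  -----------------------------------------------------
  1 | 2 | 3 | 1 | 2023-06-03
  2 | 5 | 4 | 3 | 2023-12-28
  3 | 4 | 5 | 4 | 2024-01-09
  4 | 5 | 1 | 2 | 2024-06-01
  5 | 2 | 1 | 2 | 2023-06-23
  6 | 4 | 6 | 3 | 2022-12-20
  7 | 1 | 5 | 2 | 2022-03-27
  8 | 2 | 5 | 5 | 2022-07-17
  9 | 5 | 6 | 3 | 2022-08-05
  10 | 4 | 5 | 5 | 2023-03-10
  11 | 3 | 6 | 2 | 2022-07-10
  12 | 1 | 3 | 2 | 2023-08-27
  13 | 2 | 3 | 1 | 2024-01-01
SELECT product_id, COUNT(*) AS order_count FROM orders GROUP BY product_id HAVING COUNT(*) >= 2

Execution result:
product_id | order_count
1 | 2
3 | 3
5 | 4
6 | 3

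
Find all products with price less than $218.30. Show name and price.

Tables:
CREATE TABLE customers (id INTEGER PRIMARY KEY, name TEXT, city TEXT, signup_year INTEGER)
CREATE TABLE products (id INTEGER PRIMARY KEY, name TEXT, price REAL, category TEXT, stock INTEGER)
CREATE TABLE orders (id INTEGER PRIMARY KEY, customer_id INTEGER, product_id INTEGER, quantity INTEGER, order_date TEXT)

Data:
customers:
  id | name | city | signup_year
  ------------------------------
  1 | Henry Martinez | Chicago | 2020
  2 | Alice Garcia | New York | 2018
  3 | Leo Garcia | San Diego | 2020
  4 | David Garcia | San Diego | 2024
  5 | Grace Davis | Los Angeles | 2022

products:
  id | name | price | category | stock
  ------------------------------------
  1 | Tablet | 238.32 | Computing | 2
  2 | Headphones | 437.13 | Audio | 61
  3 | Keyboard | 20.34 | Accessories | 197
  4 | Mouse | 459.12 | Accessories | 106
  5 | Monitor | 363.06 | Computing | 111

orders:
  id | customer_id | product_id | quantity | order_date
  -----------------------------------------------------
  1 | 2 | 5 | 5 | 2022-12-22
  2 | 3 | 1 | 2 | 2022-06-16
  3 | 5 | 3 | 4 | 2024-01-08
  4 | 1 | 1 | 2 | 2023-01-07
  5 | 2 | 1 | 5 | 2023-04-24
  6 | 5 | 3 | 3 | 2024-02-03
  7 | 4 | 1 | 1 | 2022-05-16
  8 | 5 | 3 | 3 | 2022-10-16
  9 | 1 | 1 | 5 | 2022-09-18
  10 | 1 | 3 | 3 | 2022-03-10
SELECT name, price FROM products WHERE price < 218.3

Execution result:
name | price
Keyboard | 20.34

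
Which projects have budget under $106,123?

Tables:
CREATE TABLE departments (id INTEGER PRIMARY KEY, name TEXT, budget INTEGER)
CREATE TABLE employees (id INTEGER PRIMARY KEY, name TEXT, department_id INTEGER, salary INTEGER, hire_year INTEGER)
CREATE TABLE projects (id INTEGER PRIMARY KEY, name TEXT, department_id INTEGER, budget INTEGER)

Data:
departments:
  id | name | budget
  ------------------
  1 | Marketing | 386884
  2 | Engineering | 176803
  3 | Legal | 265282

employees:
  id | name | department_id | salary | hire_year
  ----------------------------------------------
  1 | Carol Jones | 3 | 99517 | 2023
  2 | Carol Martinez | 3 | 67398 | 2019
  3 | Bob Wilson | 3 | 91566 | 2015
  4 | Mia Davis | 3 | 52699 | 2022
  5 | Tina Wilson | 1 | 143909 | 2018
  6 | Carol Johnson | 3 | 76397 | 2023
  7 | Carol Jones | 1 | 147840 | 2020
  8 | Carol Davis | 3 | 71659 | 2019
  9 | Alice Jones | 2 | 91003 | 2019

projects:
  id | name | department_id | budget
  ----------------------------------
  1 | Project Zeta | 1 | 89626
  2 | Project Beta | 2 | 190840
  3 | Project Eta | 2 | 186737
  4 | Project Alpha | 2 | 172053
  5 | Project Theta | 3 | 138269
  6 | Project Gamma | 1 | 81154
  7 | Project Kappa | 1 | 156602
SELECT name, budget FROM projects WHERE budget < 106123

Execution result:
name | budget
Project Zeta | 89626
Project Gamma | 81154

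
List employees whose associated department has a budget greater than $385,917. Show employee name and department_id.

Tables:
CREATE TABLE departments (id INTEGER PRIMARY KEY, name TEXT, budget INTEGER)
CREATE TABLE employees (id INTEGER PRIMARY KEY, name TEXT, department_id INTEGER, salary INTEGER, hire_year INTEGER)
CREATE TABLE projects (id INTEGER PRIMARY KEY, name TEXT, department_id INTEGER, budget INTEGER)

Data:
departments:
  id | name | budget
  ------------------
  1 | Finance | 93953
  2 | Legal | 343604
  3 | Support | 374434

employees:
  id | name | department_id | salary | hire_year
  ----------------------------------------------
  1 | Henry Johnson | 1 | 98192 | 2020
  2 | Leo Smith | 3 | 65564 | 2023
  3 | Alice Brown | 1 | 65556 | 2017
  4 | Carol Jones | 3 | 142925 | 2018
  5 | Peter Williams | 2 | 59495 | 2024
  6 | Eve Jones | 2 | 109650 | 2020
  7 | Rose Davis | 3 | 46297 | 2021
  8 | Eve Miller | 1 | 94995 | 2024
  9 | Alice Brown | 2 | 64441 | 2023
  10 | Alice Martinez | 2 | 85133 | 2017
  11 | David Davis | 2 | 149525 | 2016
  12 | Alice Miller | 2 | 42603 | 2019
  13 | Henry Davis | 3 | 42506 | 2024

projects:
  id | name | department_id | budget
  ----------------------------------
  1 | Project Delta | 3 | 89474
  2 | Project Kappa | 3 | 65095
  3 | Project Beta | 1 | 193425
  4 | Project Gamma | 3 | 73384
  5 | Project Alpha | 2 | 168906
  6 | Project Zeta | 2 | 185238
SELECT name, department_id FROM employees WHERE department_id IN (SELECT id FROM departments WHERE budget > 385917)

Execution result:
(no rows)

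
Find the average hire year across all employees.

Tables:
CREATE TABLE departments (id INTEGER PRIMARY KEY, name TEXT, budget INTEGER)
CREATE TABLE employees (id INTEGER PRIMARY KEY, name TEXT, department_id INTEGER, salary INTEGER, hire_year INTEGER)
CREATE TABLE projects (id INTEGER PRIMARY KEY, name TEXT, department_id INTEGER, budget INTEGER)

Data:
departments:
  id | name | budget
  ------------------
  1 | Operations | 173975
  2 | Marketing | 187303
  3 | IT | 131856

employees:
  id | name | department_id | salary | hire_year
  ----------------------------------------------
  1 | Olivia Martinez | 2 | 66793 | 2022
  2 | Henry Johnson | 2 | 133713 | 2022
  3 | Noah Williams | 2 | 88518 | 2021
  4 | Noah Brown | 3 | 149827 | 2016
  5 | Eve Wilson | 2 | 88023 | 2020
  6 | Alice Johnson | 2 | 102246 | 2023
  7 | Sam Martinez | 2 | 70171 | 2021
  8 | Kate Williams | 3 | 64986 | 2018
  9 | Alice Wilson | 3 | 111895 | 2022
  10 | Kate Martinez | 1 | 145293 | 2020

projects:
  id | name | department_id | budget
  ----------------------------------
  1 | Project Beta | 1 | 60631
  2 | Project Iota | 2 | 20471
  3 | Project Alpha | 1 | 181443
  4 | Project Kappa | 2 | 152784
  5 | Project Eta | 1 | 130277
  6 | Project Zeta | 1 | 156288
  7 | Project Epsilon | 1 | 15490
SELECT AVG(hire_year) FROM employees

Execution result:
2020.50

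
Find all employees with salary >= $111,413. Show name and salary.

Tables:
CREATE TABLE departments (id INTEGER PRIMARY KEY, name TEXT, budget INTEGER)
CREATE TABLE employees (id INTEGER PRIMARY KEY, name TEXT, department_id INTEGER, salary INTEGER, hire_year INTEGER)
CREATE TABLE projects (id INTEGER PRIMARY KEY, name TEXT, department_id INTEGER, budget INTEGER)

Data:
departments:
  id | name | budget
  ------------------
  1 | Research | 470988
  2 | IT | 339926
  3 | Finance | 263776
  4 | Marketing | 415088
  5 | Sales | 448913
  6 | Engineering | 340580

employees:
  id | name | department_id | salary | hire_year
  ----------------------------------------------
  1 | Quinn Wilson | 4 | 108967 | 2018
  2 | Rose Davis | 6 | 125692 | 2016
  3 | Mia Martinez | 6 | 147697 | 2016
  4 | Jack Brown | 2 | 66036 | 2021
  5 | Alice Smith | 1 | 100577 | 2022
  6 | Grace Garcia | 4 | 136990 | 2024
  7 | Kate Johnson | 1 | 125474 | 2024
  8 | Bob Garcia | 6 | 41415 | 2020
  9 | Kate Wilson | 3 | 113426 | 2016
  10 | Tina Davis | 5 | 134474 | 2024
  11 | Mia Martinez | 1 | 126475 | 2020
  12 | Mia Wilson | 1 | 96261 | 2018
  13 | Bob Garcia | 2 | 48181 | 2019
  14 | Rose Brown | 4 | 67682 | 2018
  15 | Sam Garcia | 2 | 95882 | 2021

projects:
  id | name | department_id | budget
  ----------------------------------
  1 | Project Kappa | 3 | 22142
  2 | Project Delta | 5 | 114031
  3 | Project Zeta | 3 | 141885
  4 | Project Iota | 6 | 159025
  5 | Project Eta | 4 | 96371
SELECT name, salary FROM employees WHERE salary >= 111413

Execution result:
name | salary
Rose Davis | 125692
Mia Martinez | 147697
Grace Garcia | 136990
Kate Johnson | 125474
Kate Wilson | 113426
Tina Davis | 134474
Mia Martinez | 126475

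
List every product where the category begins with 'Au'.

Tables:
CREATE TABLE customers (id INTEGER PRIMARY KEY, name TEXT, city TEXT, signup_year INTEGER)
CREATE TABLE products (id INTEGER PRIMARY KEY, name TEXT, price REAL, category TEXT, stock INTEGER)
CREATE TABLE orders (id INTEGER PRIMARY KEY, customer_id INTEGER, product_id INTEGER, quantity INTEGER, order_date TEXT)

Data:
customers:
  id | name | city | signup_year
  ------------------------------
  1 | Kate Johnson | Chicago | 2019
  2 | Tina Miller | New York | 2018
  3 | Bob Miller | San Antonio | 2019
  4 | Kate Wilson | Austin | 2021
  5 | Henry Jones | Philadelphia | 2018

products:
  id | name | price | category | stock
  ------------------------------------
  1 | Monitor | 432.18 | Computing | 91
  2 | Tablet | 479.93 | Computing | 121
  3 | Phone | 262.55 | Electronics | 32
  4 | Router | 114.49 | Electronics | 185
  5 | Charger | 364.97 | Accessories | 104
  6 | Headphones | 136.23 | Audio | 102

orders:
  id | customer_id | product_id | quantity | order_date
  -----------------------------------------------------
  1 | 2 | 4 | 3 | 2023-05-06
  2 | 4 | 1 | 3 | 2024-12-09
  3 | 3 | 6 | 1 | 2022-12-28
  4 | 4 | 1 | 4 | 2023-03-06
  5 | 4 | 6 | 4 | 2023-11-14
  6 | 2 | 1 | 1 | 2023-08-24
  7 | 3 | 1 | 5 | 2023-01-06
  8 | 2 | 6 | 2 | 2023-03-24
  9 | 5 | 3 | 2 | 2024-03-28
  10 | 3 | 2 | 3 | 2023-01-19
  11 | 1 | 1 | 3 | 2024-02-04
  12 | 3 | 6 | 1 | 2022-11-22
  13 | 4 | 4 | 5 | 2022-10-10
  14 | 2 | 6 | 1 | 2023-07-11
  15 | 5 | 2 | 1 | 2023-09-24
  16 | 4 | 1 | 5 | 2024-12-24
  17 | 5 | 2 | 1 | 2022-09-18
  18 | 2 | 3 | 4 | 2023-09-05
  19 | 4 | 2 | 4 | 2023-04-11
SELECT name, category FROM products WHERE category LIKE 'Au%'

Execution result:
name | category
Headphones | Audio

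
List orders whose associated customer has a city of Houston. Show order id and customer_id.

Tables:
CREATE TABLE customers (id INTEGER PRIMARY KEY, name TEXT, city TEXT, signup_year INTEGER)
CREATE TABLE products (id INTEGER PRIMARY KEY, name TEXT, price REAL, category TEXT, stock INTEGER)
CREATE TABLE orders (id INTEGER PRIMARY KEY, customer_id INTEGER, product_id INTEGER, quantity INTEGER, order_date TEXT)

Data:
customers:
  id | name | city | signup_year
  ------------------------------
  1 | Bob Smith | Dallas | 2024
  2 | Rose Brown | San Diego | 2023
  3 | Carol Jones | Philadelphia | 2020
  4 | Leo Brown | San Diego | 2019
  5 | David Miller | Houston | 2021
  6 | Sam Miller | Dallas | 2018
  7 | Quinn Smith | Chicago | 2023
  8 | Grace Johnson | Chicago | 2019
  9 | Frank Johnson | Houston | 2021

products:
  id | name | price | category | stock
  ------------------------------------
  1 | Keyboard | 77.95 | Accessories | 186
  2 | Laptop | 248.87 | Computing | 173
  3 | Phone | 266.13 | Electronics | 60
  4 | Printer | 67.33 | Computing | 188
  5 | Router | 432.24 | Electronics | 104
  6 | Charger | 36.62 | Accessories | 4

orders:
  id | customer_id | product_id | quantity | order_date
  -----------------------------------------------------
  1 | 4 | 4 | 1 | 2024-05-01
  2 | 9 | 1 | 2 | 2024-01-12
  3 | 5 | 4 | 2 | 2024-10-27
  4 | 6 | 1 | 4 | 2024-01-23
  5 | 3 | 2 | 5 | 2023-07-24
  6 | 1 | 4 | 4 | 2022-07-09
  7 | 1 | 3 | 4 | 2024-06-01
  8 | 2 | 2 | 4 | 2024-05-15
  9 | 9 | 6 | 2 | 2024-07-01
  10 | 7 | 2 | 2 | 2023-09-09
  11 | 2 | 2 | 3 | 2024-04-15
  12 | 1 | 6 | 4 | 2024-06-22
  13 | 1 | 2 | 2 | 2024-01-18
SELECT id, customer_id FROM orders WHERE customer_id IN (SELECT id FROM customers WHERE city = 'Houston')

Execution result:
id | customer_id
2 | 9
3 | 5
9 | 9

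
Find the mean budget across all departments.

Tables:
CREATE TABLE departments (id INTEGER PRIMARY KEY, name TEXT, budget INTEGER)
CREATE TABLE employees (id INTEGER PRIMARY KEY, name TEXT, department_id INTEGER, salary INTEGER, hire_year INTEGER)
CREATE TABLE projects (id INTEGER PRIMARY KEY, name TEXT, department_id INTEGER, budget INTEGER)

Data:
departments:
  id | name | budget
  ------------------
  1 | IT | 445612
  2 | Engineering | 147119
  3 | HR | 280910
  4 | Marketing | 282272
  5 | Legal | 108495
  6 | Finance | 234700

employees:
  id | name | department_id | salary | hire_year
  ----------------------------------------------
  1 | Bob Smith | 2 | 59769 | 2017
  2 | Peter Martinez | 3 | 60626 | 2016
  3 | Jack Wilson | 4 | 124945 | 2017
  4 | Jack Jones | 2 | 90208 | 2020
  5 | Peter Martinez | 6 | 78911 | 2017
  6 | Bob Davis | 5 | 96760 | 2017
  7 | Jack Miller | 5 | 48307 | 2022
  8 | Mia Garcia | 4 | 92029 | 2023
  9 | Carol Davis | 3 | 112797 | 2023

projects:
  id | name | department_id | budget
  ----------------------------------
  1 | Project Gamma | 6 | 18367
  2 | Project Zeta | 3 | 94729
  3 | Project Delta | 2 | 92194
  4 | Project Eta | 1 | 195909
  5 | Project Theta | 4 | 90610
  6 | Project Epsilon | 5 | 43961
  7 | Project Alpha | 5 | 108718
SELECT AVG(budget) FROM departments

Execution result:
249851.33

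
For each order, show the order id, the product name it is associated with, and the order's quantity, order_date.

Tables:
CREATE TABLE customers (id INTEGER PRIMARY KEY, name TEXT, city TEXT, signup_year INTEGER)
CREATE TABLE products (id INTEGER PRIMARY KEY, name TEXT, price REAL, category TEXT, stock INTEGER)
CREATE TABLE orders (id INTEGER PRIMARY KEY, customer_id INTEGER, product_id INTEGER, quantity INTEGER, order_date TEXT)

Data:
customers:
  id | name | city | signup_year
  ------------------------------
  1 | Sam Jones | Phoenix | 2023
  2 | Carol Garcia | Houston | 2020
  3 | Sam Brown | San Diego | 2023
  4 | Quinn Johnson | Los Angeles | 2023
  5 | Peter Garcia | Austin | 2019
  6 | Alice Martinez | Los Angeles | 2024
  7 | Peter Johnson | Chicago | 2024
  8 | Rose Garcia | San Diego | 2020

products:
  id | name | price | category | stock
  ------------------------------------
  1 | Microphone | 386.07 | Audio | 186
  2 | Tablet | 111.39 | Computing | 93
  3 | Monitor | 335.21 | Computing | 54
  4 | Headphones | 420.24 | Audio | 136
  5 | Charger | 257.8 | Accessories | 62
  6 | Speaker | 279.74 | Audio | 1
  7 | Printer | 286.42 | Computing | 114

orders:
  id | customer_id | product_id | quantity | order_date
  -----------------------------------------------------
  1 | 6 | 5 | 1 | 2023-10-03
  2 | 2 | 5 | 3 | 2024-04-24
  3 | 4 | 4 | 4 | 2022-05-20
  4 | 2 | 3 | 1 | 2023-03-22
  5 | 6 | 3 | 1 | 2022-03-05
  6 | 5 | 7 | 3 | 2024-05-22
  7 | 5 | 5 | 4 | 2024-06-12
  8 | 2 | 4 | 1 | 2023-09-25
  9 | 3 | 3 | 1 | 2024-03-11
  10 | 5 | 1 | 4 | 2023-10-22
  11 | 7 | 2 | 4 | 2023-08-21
SELECT c.id, p.name AS product, c.quantity, c.order_date FROM orders c JOIN products p ON c.product_id = p.id

Execution result:
id | product | quantity | order_date
1 | Charger | 1 | 2023-10-03
2 | Charger | 3 | 2024-04-24
3 | Headphones | 4 | 2022-05-20
4 | Monitor | 1 | 2023-03-22
5 | Monitor | 1 | 2022-03-05
6 | Printer | 3 | 2024-05-22
7 | Charger | 4 | 2024-06-12
8 | Headphones | 1 | 2023-09-25
9 | Monitor | 1 | 2024-03-11
10 | Microphone | 4 | 2023-10-22
11 | Tablet | 4 | 2023-08-21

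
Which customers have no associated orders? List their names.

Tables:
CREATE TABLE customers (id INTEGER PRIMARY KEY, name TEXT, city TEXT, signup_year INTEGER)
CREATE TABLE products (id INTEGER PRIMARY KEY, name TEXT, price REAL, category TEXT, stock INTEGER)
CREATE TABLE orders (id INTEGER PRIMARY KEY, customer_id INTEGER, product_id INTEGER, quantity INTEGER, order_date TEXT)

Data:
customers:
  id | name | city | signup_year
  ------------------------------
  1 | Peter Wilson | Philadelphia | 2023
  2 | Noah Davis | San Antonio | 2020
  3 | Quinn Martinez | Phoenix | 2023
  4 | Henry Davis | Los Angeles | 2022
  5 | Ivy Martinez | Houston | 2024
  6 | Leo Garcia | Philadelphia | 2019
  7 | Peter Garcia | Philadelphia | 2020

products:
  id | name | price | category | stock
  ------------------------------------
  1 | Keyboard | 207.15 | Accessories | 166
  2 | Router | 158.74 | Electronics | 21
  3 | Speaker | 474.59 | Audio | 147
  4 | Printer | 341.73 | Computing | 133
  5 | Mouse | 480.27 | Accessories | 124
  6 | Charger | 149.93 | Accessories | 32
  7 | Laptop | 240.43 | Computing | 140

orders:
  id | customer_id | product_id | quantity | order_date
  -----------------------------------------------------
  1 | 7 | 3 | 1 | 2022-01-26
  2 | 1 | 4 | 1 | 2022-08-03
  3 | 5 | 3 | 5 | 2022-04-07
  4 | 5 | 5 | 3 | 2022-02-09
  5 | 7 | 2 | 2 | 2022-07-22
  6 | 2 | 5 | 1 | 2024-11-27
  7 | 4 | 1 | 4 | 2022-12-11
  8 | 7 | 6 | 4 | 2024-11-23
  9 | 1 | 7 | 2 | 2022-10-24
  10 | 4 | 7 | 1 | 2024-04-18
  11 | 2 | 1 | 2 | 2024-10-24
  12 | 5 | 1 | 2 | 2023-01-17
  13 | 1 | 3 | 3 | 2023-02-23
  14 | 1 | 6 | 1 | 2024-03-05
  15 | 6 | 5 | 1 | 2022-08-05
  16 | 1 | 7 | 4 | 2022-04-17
SELECT p.name FROM customers p LEFT JOIN orders c ON c.customer_id = p.id WHERE c.id IS NULL

Execution result:
Quinn Martinez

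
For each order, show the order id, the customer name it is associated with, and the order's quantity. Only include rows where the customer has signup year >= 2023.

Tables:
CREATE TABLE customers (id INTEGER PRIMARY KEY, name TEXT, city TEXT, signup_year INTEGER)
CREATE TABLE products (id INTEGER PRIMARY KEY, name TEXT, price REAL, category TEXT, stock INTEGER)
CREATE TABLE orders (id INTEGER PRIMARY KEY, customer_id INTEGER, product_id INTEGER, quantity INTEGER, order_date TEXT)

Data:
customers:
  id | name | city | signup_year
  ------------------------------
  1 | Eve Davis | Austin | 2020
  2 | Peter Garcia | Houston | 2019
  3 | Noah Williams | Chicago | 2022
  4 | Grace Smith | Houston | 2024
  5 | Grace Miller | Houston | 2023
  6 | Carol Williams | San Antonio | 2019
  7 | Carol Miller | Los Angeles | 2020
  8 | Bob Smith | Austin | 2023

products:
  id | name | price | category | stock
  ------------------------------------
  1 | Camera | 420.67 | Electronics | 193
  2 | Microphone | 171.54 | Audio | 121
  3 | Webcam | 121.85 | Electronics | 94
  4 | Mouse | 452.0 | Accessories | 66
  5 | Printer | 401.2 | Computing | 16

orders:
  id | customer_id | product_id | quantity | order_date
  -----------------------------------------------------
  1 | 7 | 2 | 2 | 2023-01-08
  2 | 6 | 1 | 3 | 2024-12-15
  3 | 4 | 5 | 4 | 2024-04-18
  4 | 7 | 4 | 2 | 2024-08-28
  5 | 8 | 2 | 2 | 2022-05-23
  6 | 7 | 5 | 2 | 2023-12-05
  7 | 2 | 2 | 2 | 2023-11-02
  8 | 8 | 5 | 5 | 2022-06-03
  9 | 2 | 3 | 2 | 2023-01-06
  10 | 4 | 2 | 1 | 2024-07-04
SELECT c.id, p.name AS customer, c.quantity FROM orders c JOIN customers p ON c.customer_id = p.id WHERE p.signup_year >= 2023

Execution result:
id | customer | quantity
3 | Grace Smith | 4
5 | Bob Smith | 2
8 | Bob Smith | 5
10 | Grace Smith | 1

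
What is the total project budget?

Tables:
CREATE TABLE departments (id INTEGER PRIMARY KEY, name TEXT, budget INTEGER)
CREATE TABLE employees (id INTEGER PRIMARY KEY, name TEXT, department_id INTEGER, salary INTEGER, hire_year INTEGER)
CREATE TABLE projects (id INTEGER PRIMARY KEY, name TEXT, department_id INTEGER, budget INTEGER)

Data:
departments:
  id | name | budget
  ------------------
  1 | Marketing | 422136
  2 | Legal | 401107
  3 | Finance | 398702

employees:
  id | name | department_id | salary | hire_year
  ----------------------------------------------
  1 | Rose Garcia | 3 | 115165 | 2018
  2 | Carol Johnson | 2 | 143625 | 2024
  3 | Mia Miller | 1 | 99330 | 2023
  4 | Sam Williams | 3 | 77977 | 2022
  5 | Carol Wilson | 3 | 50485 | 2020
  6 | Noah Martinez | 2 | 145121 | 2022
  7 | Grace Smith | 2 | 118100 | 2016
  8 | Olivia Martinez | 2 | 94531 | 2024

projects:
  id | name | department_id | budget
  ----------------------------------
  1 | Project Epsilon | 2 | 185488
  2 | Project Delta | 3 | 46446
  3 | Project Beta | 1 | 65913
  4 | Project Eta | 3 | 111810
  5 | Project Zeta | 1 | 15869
SELECT SUM(budget) FROM projects

Execution result:
425526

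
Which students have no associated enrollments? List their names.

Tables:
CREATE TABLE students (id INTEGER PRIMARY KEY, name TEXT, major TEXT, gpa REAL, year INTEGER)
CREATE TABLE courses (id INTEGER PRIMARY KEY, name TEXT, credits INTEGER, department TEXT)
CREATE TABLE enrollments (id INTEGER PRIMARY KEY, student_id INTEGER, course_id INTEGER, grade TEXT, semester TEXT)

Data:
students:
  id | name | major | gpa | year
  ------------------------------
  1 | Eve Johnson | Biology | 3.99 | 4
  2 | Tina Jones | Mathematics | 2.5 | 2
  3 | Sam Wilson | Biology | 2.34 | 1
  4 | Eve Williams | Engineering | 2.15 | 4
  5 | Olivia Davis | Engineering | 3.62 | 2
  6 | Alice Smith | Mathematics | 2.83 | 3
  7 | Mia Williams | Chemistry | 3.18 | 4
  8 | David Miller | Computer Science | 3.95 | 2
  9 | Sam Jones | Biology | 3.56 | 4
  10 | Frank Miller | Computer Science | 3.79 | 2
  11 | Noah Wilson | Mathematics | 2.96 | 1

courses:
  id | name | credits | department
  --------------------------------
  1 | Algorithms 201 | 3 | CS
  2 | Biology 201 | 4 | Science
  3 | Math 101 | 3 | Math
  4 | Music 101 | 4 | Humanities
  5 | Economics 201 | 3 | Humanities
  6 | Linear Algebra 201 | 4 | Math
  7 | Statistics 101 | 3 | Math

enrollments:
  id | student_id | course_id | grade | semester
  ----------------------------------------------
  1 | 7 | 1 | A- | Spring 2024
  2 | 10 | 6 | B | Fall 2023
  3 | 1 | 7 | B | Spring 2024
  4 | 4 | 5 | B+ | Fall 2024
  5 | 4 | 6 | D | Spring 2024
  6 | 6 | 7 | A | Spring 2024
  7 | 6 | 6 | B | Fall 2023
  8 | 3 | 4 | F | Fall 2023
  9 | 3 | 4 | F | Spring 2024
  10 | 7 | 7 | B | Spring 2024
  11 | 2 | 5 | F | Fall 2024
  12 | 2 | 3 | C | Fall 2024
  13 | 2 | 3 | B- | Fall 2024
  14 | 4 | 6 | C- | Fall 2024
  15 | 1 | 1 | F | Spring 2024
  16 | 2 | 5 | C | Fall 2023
SELECT p.name FROM students p LEFT JOIN enrollments c ON c.student_id = p.id WHERE c.id IS NULL

Execution result:
name
Olivia Davis
David Miller
Sam Jones
Noah Wilson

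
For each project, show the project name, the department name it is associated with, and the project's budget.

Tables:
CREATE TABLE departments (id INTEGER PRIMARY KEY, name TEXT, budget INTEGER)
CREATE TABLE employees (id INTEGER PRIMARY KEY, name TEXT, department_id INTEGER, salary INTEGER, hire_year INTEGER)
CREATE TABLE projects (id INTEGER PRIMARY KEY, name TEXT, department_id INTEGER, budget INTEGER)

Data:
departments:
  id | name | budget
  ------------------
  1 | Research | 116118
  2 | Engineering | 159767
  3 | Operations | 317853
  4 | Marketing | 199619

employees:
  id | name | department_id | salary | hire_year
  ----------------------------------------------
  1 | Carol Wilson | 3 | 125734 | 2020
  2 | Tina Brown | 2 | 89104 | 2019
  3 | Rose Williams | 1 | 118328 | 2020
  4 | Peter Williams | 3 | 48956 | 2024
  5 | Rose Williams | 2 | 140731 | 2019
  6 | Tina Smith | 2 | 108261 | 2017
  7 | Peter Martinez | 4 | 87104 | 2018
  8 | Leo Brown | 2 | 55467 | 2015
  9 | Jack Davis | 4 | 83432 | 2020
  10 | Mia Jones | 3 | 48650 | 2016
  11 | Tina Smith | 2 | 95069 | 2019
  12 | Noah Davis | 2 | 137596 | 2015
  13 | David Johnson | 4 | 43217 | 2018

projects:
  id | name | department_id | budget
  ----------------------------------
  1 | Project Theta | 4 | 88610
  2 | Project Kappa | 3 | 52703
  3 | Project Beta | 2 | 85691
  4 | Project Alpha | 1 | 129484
SELECT c.name, p.name AS department, c.budget FROM projects c JOIN departments p ON c.department_id = p.id

Execution result:
name | department | budget
Project Theta | Marketing | 88610
Project Kappa | Operations | 52703
Project Beta | Engineering | 85691
Project Alpha | Research | 129484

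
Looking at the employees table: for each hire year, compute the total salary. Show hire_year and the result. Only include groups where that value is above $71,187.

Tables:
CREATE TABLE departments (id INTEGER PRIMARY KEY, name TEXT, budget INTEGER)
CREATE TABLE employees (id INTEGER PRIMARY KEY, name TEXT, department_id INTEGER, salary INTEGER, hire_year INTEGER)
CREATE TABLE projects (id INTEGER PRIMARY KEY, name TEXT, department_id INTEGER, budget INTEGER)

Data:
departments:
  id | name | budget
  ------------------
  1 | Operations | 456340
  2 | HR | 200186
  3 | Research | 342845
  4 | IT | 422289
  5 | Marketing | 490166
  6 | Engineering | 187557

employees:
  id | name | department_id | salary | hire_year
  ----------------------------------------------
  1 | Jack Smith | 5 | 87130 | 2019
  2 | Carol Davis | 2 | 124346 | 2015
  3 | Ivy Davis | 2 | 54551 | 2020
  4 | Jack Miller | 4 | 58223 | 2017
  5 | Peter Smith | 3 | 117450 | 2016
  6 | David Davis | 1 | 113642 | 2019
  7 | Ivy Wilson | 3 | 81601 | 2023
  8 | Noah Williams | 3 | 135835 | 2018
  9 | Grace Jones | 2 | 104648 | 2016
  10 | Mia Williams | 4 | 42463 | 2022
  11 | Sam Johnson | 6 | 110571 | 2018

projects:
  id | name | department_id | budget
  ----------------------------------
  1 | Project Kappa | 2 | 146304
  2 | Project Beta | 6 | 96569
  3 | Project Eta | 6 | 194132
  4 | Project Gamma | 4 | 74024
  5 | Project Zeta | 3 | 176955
SELECT hire_year, SUM(salary) AS sum_salary FROM employees GROUP BY hire_year HAVING SUM(salary) > 71187

Execution result:
hire_year | sum_salary
2015 | 124346
2016 | 222098
2018 | 246406
2019 | 200772
2023 | 81601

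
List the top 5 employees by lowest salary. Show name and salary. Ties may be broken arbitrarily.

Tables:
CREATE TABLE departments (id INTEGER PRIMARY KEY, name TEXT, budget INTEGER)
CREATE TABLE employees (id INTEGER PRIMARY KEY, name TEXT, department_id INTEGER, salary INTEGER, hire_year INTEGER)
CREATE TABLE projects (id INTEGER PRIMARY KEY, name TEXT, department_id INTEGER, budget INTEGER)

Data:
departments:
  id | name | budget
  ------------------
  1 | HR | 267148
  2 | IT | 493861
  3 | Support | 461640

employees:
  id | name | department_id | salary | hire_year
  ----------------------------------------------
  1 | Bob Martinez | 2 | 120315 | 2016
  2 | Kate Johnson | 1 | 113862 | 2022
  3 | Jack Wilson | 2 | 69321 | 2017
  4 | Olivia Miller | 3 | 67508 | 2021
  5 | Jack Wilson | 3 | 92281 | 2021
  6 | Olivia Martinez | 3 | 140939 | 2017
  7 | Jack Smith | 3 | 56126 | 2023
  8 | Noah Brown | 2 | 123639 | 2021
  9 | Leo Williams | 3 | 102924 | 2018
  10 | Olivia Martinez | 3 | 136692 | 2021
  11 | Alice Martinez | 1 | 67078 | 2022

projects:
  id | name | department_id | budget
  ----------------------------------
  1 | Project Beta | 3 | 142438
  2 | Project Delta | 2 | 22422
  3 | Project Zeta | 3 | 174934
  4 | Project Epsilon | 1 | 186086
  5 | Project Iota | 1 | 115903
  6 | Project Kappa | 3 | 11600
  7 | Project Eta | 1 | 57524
SELECT name, salary FROM employees ORDER BY salary ASC LIMIT 5

Execution result:
name | salary
Jack Smith | 56126
Alice Martinez | 67078
Olivia Miller | 67508
Jack Wilson | 69321
Jack Wilson | 92281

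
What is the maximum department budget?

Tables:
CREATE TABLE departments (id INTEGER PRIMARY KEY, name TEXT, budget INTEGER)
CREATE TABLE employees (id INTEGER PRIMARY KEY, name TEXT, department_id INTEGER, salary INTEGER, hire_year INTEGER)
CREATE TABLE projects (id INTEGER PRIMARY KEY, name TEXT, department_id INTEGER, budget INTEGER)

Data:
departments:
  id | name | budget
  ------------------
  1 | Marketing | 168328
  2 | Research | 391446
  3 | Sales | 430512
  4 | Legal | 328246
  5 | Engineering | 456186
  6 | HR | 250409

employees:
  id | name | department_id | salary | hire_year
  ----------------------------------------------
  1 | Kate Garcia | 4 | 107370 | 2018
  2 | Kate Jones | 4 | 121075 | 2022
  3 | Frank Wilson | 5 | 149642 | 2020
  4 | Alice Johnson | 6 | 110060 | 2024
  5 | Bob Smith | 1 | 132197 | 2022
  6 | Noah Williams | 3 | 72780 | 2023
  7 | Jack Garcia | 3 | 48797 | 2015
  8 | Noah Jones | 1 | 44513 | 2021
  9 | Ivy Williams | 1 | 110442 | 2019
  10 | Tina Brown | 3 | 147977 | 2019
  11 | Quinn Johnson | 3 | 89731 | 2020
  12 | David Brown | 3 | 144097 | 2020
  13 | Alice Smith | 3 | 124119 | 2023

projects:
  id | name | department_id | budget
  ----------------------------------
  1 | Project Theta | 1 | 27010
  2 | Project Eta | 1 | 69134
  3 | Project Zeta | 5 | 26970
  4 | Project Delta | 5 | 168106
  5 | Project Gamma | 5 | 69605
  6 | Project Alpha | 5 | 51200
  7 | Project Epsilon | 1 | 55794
SELECT MAX(budget) FROM departments

Execution result:
456186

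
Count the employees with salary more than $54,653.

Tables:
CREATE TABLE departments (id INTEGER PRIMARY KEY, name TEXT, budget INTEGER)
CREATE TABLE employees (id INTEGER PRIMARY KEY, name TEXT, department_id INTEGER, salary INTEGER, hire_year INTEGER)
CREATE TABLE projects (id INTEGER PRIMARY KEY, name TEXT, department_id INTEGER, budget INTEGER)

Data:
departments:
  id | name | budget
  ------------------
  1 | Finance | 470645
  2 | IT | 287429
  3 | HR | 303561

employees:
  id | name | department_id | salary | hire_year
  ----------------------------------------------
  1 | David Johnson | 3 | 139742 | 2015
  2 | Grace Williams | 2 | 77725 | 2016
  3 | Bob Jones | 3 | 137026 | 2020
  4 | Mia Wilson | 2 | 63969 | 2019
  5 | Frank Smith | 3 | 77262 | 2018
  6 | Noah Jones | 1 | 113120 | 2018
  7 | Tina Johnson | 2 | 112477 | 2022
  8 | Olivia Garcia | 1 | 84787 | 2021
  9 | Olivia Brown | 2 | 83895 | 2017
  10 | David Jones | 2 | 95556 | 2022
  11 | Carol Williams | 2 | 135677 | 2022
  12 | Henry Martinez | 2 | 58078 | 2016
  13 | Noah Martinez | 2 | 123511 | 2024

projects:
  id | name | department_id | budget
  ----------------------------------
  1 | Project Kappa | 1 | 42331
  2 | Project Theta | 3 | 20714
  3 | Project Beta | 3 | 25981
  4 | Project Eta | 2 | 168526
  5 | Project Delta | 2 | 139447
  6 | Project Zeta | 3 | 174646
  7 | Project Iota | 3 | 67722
SELECT COUNT(*) FROM employees WHERE salary > 54653

Execution result:
13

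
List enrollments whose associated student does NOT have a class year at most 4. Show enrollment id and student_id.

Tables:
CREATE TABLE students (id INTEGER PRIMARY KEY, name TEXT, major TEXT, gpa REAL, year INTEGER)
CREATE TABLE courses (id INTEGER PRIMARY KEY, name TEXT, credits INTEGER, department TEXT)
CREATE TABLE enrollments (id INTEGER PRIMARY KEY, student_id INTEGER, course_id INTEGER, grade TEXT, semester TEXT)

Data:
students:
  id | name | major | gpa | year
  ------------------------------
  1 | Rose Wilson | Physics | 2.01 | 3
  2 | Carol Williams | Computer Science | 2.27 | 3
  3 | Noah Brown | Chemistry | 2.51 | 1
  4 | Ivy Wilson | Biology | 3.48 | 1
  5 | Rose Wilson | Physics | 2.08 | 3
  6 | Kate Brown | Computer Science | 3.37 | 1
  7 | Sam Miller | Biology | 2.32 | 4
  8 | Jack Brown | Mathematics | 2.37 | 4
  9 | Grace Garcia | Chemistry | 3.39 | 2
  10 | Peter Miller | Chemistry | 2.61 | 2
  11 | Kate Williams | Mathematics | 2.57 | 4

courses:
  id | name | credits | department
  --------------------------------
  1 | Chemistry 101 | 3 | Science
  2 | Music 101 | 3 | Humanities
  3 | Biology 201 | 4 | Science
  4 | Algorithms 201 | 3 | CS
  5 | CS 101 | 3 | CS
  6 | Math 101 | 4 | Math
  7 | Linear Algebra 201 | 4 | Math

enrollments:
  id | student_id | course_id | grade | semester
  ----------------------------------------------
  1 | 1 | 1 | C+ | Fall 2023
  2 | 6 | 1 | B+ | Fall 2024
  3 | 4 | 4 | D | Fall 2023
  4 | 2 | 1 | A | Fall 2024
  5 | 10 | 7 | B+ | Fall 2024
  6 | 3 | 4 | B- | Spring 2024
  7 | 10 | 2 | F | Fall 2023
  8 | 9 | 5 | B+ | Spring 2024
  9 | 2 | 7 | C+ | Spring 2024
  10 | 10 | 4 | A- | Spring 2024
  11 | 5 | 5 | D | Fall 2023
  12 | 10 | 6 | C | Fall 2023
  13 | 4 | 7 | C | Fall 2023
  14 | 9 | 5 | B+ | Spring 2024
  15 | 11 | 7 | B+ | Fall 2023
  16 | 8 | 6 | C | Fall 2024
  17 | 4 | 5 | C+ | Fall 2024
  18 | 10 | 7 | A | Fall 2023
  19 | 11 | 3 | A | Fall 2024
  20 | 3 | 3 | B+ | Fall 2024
SELECT id, student_id FROM enrollments WHERE student_id NOT IN (SELECT id FROM students WHERE year <= 4)

Execution result:
(no rows)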